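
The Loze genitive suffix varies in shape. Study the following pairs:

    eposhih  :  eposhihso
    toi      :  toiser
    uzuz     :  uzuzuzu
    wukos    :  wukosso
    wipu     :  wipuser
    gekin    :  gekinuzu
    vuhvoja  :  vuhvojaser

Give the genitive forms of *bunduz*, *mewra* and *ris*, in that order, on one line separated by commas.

bunduzuzu, mewraser, risso

The alternation tracks the final sound of the stem — -so when the stem ends in a voiceless consonant (*eposhih*, *wukos*); -uzu when the stem ends in a voiced consonant (*uzuz*, *gekin*); -ser when the stem ends in a vowel (*toi*, *wipu*, *vuhvoja*).
The final sound of *bunduz* is /z/, which is a voiced consonant, so the suffix is -uzu, giving *bunduzuzu*.
*mewra* — final sound /a/ (a vowel) → -ser → *mewraser*.
Since the final sound of *ris* is /s/ (a voiceless consonant), it takes -so, giving *risso*.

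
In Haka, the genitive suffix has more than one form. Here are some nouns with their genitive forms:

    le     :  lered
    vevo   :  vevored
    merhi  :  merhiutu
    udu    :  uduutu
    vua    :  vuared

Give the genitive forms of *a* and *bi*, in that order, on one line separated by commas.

The suffix is conditioned by the last vowel: -utu when the last vowel of the stem is a high vowel (*merhi*, *udu*); -red when the last vowel of the stem is a non-high vowel (*le*, *vevo*, *vua*).
*a* — last vowel /a/ (a non-high vowel) → -red → *ared*.
*bi* — last vowel /i/ (a high vowel) → -utu → *biutu*.

ared, biutu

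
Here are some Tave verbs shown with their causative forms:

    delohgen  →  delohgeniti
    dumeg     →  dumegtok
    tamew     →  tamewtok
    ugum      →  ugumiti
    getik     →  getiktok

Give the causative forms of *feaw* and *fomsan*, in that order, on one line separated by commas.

feawtok, fomsaniti

The suffix is conditioned by the final consonant: -iti when the stem ends in a nasal (*delohgen*, *ugum*); -tok when the stem ends in a non-nasal consonant (*dumeg*, *tamew*, *getik*).
*feaw* — final consonant /w/ (non-nasal) → -tok → *feawtok*.
*fomsan*: final consonant = /n/, a nasal → -iti → *fomsaniti*.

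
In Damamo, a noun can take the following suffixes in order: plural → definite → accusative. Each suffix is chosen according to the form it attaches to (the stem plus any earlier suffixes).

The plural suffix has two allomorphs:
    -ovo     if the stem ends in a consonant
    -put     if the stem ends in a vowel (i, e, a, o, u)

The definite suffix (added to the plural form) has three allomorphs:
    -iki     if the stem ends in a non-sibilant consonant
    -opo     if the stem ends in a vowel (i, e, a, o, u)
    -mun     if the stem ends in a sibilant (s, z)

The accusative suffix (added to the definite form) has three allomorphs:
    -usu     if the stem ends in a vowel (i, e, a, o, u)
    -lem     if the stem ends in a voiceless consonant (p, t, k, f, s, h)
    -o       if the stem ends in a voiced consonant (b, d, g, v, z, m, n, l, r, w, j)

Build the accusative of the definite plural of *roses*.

*roses* — final sound /s/ (a consonant) → -ovo → *rosesovo*.
Since the final sound of the plural form *rosesovo* is /o/ (a vowel), it takes -opo, giving *rosesovoopo*.
The final sound of the definite form *rosesovoopo* is /o/, which is a vowel, so the accusative suffix is -usu, giving *rosesovoopousu*.

rosesovoopousu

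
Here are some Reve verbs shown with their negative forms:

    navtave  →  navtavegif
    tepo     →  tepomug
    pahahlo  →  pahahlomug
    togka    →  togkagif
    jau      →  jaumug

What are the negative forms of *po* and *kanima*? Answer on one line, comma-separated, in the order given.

Looking at the last vowel of each stem: -mug when the last vowel of the stem is a rounded vowel (*tepo*, *pahahlo*, *jau*); -gif when the last vowel of the stem is an unrounded vowel (*navtave*, *togka*).
*po* — last vowel /o/ (a rounded vowel) → -mug → *pomug*.
The last vowel of *kanima* is /a/, which is an unrounded vowel, so the suffix is -gif, giving *kanimagif*.

pomug, kanimagif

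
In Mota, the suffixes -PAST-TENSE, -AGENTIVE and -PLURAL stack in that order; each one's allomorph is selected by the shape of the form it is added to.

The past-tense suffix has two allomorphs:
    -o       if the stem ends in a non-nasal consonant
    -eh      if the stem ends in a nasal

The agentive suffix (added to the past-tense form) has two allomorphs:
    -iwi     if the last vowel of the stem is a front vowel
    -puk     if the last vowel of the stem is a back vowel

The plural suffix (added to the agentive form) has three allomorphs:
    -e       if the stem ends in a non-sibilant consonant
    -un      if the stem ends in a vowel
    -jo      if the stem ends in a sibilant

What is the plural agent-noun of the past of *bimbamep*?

bimbamepopuke

*bimbamep* — final consonant /p/ (non-nasal) → -o → *bimbamepo*.
Since the last vowel of the past-tense form *bimbamepo* is /o/ (a back vowel), it takes -puk, giving *bimbamepopuk*.
The final sound of the agentive form *bimbamepopuk* is /k/, which is a non-sibilant consonant, so the plural suffix is -e, giving *bimbamepopuke*.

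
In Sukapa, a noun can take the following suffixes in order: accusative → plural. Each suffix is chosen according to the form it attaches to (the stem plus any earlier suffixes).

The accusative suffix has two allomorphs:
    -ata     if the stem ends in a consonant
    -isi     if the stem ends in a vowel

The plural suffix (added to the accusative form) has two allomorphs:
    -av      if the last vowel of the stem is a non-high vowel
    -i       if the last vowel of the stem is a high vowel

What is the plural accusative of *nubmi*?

nubmiisii

The final sound of *nubmi* is /i/, which is a vowel, so the accusative suffix is -isi, giving *nubmiisi*.
The accusative form *nubmiisi* — last vowel /i/ (a high vowel) → -i → *nubmiisii*.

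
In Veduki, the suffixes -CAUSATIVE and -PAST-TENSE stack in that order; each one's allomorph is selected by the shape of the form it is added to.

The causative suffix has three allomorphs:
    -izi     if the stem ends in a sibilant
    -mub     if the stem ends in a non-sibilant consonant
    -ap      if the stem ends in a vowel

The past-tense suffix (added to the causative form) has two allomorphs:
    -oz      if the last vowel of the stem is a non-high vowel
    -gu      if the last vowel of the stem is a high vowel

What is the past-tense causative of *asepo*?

asepoapoz

Since the final sound of *asepo* is /o/ (a vowel), it takes -ap, giving *asepoap*.
Since the last vowel of the causative form *asepoap* is /a/ (a non-high vowel), it takes -oz, giving *asepoapoz*.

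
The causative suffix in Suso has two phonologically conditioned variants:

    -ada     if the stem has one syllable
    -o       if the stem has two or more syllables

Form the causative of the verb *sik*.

With one syllable, *sik* takes -ada → *sikada*.

sikada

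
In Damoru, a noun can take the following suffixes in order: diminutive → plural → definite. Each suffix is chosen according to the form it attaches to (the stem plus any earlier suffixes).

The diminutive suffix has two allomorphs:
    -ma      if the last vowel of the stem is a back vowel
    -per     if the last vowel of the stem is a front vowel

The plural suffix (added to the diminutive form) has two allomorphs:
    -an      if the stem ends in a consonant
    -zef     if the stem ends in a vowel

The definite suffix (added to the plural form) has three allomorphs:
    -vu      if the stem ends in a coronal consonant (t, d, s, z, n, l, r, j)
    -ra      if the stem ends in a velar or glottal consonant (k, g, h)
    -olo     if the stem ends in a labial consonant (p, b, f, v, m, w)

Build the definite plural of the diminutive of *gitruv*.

gitruvmazefolo

The last vowel of *gitruv* is /u/, which is a back vowel, so the diminutive suffix is -ma, giving *gitruvma*.
The diminutive form *gitruvma* — final sound /a/ (a vowel) → -zef → *gitruvmazef*.
The final consonant of the plural form *gitruvmazef* is /f/, which is labial, so the definite suffix is -olo, giving *gitruvmazefolo*.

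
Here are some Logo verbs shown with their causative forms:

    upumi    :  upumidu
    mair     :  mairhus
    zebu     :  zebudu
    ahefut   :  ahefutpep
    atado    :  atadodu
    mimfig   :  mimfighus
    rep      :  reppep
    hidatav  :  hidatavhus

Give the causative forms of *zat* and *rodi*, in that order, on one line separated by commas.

zatpep, rodidu

Looking at the final sound of each stem: -pep when the stem ends in a voiceless consonant (*ahefut*, *rep*); -hus when the stem ends in a voiced consonant (*mair*, *mimfig*, *hidatav*); -du when the stem ends in a vowel (*upumi*, *zebu*, *atado*).
*zat*: final sound = /t/, a voiceless consonant → -pep → *zatpep*.
The final sound of *rodi* is /i/, which is a vowel, so the suffix is -du, giving *rodidu*.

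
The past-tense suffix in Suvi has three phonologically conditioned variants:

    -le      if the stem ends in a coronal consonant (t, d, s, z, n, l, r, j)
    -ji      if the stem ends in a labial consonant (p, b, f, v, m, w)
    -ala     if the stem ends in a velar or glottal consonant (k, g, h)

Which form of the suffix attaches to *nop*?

The final consonant of *nop* is /p/, which is labial, so the suffix is -ji.

-ji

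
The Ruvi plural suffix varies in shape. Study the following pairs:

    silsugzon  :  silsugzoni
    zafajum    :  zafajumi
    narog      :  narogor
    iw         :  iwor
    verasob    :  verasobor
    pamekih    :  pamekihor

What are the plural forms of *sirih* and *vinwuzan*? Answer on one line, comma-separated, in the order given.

The suffix is conditioned by the final consonant: -i when the stem ends in a nasal (*silsugzon*, *zafajum*); -or when the stem ends in a non-nasal consonant (*narog*, *iw*, *verasob*, *pamekih*).
The final consonant of *sirih* is /h/, which is non-nasal, so the suffix is -or, giving *sirihor*.
The final consonant of *vinwuzan* is /n/, which is a nasal, so the suffix is -i, giving *vinwuzani*.

sirihor, vinwuzani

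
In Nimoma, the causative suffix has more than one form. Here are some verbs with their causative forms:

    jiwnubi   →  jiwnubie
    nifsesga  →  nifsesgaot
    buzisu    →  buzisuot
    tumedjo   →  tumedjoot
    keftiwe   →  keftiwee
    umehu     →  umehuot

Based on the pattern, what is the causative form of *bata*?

The suffix is conditioned by the last vowel: -e when the last vowel of the stem is a front vowel (*jiwnubi*, *keftiwe*); -ot when the last vowel of the stem is a back vowel (*nifsesga*, *buzisu*, *tumedjo*, *umehu*).
*bata* — last vowel /a/ (a back vowel) → -ot → *bataot*.

bataot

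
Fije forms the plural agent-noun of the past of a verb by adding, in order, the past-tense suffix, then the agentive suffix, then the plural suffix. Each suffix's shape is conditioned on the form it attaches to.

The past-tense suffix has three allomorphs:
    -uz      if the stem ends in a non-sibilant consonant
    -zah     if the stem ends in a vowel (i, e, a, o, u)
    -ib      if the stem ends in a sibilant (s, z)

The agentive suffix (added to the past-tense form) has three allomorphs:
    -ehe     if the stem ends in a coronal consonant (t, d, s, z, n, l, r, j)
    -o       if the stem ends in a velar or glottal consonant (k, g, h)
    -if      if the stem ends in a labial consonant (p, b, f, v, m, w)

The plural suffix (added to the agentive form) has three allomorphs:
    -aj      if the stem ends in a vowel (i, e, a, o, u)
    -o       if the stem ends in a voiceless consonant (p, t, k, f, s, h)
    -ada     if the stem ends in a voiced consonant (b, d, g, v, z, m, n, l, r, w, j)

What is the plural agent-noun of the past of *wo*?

wozahoaj

*wo* — final sound /o/ (a vowel) → -zah → *wozah*.
Since the final consonant of the past-tense form *wozah* is /h/ (velar/glottal), it takes -o, giving *wozaho*.
The agentive form *wozaho*: final sound = /o/, a vowel → -aj → *wozahoaj*.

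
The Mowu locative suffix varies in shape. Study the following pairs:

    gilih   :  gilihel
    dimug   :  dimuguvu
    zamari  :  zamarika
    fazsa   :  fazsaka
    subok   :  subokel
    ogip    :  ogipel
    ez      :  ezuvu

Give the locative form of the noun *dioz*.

The pattern is voicing of the final sound: -el when the stem ends in a voiceless consonant (*gilih*, *subok*, *ogip*); -uvu when the stem ends in a voiced consonant (*dimug*, *ez*); -ka when the stem ends in a vowel (*zamari*, *fazsa*).
Since the final sound of *dioz* is /z/ (a voiced consonant), it takes -uvu, giving *diozuvu*.

diozuvu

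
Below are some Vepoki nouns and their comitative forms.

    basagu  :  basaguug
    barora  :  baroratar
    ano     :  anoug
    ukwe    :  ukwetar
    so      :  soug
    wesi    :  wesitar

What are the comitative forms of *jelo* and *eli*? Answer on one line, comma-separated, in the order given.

jeloug, elitar

The suffix is conditioned by the last vowel: -ug when the last vowel of the stem is a rounded vowel (*basagu*, *ano*, *so*); -tar when the last vowel of the stem is an unrounded vowel (*barora*, *ukwe*, *wesi*).
*jelo*: last vowel = /o/, a rounded vowel → -ug → *jeloug*.
The last vowel of *eli* is /i/, which is an unrounded vowel, so the suffix is -tar, giving *elitar*.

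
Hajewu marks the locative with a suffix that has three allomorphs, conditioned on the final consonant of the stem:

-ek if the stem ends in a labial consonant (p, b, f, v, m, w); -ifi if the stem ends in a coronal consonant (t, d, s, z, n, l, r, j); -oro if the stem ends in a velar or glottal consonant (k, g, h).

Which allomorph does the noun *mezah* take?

-oro

Since the final consonant of *mezah* is /h/ (velar/glottal), it takes -oro.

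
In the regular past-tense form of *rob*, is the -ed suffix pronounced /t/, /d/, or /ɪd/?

The stem *rob* ends in a voiced sound other than /d/.
The -ed suffix is realized as /ɪd/ after /t, d/; as /t/ after other voiceless consonants; and as /d/ after other voiced sounds.
So -ed on *rob* is pronounced /d/.

/d/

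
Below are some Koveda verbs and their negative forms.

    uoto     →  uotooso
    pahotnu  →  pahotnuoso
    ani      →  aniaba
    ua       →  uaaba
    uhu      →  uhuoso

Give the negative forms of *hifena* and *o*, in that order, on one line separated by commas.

The alternation tracks the last vowel of the stem — -oso when the last vowel of the stem is a rounded vowel (*uoto*, *pahotnu*, *uhu*); -aba when the last vowel of the stem is an unrounded vowel (*ani*, *ua*).
*hifena* — last vowel /a/ (an unrounded vowel) → -aba → *hifenaaba*.
The last vowel of *o* is /o/, which is a rounded vowel, so the suffix is -oso, giving *ooso*.

hifenaaba, ooso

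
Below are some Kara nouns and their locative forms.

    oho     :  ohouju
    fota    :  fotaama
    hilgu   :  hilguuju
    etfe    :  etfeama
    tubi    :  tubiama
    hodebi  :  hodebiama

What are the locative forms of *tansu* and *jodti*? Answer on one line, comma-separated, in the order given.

tansuuju, jodtiama

The pattern is rounding harmony: -uju when the last vowel of the stem is a rounded vowel (*oho*, *hilgu*); -ama when the last vowel of the stem is an unrounded vowel (*fota*, *etfe*, *tubi*, *hodebi*).
Since the last vowel of *tansu* is /u/ (a rounded vowel), it takes -uju, giving *tansuuju*.
*jodti*: last vowel = /i/, an unrounded vowel → -ama → *jodtiama*.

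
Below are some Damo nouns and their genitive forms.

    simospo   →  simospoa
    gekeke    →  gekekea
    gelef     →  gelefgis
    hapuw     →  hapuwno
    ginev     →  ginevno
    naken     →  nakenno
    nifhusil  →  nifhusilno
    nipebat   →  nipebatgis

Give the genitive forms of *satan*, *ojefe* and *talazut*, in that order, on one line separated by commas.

The alternation tracks the final sound of the stem — -gis when the stem ends in a voiceless consonant (*gelef*, *nipebat*); -no when the stem ends in a voiced consonant (*hapuw*, *ginev*, *naken*, *nifhusil*); -a when the stem ends in a vowel (*simospo*, *gekeke*).
Since the final sound of *satan* is /n/ (a voiced consonant), it takes -no, giving *satanno*.
Since the final sound of *ojefe* is /e/ (a vowel), it takes -a, giving *ojefea*.
Since the final sound of *talazut* is /t/ (a voiceless consonant), it takes -gis, giving *talazutgis*.

satanno, ojefea, talazutgis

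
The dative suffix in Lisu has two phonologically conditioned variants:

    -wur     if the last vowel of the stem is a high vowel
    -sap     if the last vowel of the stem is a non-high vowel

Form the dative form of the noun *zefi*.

zefiwur

*zefi*: last vowel = /i/, a high vowel → -wur → *zefiwur*.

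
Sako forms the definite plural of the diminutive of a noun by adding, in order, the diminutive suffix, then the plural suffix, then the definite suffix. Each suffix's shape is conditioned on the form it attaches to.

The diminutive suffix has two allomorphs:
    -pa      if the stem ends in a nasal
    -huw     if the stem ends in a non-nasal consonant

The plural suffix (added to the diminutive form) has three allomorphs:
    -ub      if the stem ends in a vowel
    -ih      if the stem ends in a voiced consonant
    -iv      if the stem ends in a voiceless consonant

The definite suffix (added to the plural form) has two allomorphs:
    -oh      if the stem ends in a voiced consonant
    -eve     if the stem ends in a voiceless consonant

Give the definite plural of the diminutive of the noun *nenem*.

*nenem* — final consonant /m/ (a nasal) → -pa → *nenempa*.
The diminutive form *nenempa*: final sound = /a/, a vowel → -ub → *nenempaub*.
The plural form *nenempaub* — final consonant /b/ (voiced) → -oh → *nenempauboh*.

nenempauboh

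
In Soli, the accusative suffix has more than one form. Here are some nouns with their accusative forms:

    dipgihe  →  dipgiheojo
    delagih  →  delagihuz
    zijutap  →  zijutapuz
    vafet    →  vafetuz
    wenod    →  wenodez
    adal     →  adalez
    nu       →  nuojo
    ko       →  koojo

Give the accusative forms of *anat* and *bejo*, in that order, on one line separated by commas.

The alternation tracks the final sound of the stem — -uz when the stem ends in a voiceless consonant (*delagih*, *zijutap*, *vafet*); -ez when the stem ends in a voiced consonant (*wenod*, *adal*); -ojo when the stem ends in a vowel (*dipgihe*, *nu*, *ko*).
*anat* — final sound /t/ (a voiceless consonant) → -uz → *anatuz*.
*bejo* — final sound /o/ (a vowel) → -ojo → *bejoojo*.

anatuz, bejoojo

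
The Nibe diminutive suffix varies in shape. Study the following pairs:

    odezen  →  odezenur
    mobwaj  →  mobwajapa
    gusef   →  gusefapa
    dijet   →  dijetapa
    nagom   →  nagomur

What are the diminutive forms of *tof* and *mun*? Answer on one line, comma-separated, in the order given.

Looking at the final consonant of each stem: -ur when the stem ends in a nasal (*odezen*, *nagom*); -apa when the stem ends in a non-nasal consonant (*mobwaj*, *gusef*, *dijet*).
*tof* — final consonant /f/ (non-nasal) → -apa → *tofapa*.
*mun* — final consonant /n/ (a nasal) → -ur → *munur*.

tofapa, munur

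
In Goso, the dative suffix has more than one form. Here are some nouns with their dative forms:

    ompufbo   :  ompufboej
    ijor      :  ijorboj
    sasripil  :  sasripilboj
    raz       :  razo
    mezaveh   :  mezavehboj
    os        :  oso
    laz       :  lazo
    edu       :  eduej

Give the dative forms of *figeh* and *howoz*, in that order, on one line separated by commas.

figehboj, howozo

The alternation tracks the final sound of the stem — -o when the stem ends in a sibilant (*raz*, *os*, *laz*); -boj when the stem ends in a non-sibilant consonant (*ijor*, *sasripil*, *mezaveh*); -ej when the stem ends in a vowel (*ompufbo*, *edu*).
*figeh* — final sound /h/ (a non-sibilant consonant) → -boj → *figehboj*.
*howoz*: final sound = /z/, a sibilant → -o → *howozo*.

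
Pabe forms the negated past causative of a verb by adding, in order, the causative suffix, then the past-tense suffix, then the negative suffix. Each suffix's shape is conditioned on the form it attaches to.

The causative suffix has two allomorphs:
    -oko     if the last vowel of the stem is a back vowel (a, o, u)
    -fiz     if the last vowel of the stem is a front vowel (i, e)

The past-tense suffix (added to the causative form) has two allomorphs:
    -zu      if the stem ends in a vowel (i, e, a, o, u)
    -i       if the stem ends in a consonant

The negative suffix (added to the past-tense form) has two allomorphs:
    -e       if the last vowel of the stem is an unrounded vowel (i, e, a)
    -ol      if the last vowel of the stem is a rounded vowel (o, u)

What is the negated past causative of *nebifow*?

nebifowokozuol

*nebifow*: last vowel = /o/, a back vowel → -oko → *nebifowoko*.
The final sound of the causative form *nebifowoko* is /o/, which is a vowel, so the past-tense suffix is -zu, giving *nebifowokozu*.
Since the last vowel of the past-tense form *nebifowokozu* is /u/ (a rounded vowel), it takes -ol, giving *nebifowokozuol*.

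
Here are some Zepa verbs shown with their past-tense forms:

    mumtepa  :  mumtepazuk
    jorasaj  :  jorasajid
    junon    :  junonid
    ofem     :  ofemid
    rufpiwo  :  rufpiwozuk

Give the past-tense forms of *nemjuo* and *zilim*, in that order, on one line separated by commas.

The alternation tracks the final sound of the stem — -id when the stem ends in a consonant (*jorasaj*, *junon*, *ofem*); -zuk when the stem ends in a vowel (*mumtepa*, *rufpiwo*).
The final sound of *nemjuo* is /o/, which is a vowel, so the suffix is -zuk, giving *nemjuozuk*.
Since the final sound of *zilim* is /m/ (a consonant), it takes -id, giving *zilimid*.

nemjuozuk, zilimid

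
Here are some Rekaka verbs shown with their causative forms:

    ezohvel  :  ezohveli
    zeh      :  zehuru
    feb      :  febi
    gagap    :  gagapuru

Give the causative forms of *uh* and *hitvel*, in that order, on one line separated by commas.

The pattern is voicing of the final consonant: -uru when the stem ends in a voiceless consonant (*zeh*, *gagap*); -i when the stem ends in a voiced consonant (*ezohvel*, *feb*).
*uh* — final consonant /h/ (voiceless) → -uru → *uhuru*.
*hitvel*: final consonant = /l/, voiced → -i → *hitveli*.

uhuru, hitveli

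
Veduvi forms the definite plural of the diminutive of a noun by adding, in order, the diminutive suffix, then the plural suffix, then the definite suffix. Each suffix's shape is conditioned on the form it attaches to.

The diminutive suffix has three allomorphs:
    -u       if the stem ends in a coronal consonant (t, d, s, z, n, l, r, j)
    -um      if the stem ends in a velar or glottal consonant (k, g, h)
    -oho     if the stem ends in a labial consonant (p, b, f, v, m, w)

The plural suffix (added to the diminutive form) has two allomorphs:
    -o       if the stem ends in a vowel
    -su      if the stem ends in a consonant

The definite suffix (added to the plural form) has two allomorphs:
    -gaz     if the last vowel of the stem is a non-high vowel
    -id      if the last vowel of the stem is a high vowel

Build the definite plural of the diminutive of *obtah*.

obtahumsuid

Since the final consonant of *obtah* is /h/ (velar/glottal), it takes -um, giving *obtahum*.
Since the final sound of the diminutive form *obtahum* is /m/ (a consonant), it takes -su, giving *obtahumsu*.
The plural form *obtahumsu*: last vowel = /u/, a high vowel → -id → *obtahumsuid*.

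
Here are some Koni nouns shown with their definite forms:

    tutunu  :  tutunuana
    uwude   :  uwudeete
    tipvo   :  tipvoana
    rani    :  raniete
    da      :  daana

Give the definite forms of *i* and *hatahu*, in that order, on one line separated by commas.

The pattern is front/back vowel harmony: -ete when the last vowel of the stem is a front vowel (*uwude*, *rani*); -ana when the last vowel of the stem is a back vowel (*tutunu*, *tipvo*, *da*).
Since the last vowel of *i* is /i/ (a front vowel), it takes -ete, giving *iete*.
*hatahu* — last vowel /u/ (a back vowel) → -ana → *hatahuana*.

iete, hatahuana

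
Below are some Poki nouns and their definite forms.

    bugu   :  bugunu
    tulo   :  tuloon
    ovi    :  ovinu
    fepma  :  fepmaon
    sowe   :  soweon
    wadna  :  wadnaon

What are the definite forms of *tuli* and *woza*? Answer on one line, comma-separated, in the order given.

tulinu, wozaon

The alternation tracks the last vowel of the stem — -nu when the last vowel of the stem is a high vowel (*bugu*, *ovi*); -on when the last vowel of the stem is a non-high vowel (*tulo*, *fepma*, *sowe*, *wadna*).
*tuli* — last vowel /i/ (a high vowel) → -nu → *tulinu*.
The last vowel of *woza* is /a/, which is a non-high vowel, so the suffix is -on, giving *wozaon*.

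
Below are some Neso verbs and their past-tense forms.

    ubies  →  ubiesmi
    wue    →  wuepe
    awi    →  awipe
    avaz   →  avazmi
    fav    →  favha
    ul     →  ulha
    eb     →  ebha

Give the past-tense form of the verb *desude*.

desudepe

The alternation tracks the final sound of the stem — -mi when the stem ends in a sibilant (*ubies*, *avaz*); -ha when the stem ends in a non-sibilant consonant (*fav*, *ul*, *eb*); -pe when the stem ends in a vowel (*wue*, *awi*).
*desude* — final sound /e/ (a vowel) → -pe → *desudepe*.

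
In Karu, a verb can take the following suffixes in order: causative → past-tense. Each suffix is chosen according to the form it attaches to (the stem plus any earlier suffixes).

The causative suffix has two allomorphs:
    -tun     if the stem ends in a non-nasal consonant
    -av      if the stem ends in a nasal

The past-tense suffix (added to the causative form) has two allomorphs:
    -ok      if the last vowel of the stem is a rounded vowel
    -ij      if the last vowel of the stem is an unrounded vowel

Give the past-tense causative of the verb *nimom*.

nimomavij

Since the final consonant of *nimom* is /m/ (a nasal), it takes -av, giving *nimomav*.
The causative form *nimomav* — last vowel /a/ (an unrounded vowel) → -ij → *nimomavij*.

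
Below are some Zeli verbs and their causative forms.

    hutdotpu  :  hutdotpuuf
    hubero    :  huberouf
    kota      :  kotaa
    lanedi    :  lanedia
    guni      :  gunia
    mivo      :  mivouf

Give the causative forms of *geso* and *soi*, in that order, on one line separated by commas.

The suffix is conditioned by the last vowel: -uf when the last vowel of the stem is a rounded vowel (*hutdotpu*, *hubero*, *mivo*); -a when the last vowel of the stem is an unrounded vowel (*kota*, *lanedi*, *guni*).
*geso* — last vowel /o/ (a rounded vowel) → -uf → *gesouf*.
*soi* — last vowel /i/ (an unrounded vowel) → -a → *soia*.

gesouf, soia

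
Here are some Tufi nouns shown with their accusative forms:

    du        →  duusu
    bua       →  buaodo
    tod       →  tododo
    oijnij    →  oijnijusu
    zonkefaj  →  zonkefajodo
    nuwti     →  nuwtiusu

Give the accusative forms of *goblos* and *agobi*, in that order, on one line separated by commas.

goblosodo, agobiusu

The pattern is height harmony: -usu when the last vowel of the stem is a high vowel (*du*, *oijnij*, *nuwti*); -odo when the last vowel of the stem is a non-high vowel (*bua*, *tod*, *zonkefaj*).
*goblos* — last vowel /o/ (a non-high vowel) → -odo → *goblosodo*.
*agobi*: last vowel = /i/, a high vowel → -usu → *agobiusu*.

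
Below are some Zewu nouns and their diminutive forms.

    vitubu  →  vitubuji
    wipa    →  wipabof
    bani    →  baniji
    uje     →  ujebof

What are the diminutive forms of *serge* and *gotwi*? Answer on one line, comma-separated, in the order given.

sergebof, gotwiji

Looking at the last vowel of each stem: -ji when the last vowel of the stem is a high vowel (*vitubu*, *bani*); -bof when the last vowel of the stem is a non-high vowel (*wipa*, *uje*).
The last vowel of *serge* is /e/, which is a non-high vowel, so the suffix is -bof, giving *sergebof*.
The last vowel of *gotwi* is /i/, which is a high vowel, so the suffix is -ji, giving *gotwiji*.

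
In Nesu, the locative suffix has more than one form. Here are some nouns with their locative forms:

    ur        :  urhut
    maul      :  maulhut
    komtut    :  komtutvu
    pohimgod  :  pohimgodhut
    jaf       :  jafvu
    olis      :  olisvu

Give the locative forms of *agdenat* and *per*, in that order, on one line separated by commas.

The suffix is conditioned by the final consonant: -vu when the stem ends in a voiceless consonant (*komtut*, *jaf*, *olis*); -hut when the stem ends in a voiced consonant (*ur*, *maul*, *pohimgod*).
*agdenat*: final consonant = /t/, voiceless → -vu → *agdenatvu*.
The final consonant of *per* is /r/, which is voiced, so the suffix is -hut, giving *perhut*.

agdenatvu, perhut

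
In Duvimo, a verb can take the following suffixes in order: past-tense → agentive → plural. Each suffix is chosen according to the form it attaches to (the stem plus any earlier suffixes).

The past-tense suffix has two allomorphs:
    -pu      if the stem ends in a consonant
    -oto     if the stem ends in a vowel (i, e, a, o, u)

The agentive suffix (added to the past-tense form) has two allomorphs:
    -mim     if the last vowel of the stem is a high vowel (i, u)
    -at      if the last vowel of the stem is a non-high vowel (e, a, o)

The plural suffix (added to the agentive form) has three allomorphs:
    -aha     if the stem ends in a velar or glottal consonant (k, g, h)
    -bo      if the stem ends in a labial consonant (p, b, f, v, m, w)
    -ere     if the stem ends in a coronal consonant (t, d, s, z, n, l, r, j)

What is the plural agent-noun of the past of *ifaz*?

The final sound of *ifaz* is /z/, which is a consonant, so the past-tense suffix is -pu, giving *ifazpu*.
The past-tense form *ifazpu*: last vowel = /u/, a high vowel → -mim → *ifazpumim*.
The final consonant of the agentive form *ifazpumim* is /m/, which is labial, so the plural suffix is -bo, giving *ifazpumimbo*.

ifazpumimbo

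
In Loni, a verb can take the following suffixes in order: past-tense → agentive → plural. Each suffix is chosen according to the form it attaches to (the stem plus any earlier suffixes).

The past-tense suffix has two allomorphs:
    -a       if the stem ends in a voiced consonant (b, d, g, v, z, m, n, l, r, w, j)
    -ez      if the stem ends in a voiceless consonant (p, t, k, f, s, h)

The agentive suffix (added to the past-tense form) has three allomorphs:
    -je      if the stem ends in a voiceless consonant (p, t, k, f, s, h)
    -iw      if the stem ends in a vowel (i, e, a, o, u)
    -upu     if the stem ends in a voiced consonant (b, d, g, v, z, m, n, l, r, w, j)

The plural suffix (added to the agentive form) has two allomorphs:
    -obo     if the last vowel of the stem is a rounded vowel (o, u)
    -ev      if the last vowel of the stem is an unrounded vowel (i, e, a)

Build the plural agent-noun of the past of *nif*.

nifezupuobo

*nif* — final consonant /f/ (voiceless) → -ez → *nifez*.
The past-tense form *nifez*: final sound = /z/, a voiced consonant → -upu → *nifezupu*.
The agentive form *nifezupu*: last vowel = /u/, a rounded vowel → -obo → *nifezupuobo*.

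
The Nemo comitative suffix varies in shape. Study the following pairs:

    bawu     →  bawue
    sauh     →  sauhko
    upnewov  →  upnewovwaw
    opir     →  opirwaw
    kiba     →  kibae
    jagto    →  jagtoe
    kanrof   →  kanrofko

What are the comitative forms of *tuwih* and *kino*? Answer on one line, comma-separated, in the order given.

tuwihko, kinoe

The suffix is conditioned by the final sound: -ko when the stem ends in a voiceless consonant (*sauh*, *kanrof*); -waw when the stem ends in a voiced consonant (*upnewov*, *opir*); -e when the stem ends in a vowel (*bawu*, *kiba*, *jagto*).
*tuwih*: final sound = /h/, a voiceless consonant → -ko → *tuwihko*.
Since the final sound of *kino* is /o/ (a vowel), it takes -e, giving *kinoe*.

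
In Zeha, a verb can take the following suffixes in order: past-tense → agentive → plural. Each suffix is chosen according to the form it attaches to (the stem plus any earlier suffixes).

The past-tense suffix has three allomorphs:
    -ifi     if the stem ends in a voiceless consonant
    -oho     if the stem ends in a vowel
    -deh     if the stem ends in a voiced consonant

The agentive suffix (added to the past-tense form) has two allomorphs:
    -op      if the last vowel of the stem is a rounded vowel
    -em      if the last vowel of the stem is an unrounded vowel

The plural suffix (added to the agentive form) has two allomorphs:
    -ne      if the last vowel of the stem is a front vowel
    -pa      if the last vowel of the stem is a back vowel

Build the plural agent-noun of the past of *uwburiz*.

*uwburiz*: final sound = /z/, a voiced consonant → -deh → *uwburizdeh*.
The last vowel of the past-tense form *uwburizdeh* is /e/, which is an unrounded vowel, so the agentive suffix is -em, giving *uwburizdehem*.
The agentive form *uwburizdehem*: last vowel = /e/, a front vowel → -ne → *uwburizdehemne*.

uwburizdehemne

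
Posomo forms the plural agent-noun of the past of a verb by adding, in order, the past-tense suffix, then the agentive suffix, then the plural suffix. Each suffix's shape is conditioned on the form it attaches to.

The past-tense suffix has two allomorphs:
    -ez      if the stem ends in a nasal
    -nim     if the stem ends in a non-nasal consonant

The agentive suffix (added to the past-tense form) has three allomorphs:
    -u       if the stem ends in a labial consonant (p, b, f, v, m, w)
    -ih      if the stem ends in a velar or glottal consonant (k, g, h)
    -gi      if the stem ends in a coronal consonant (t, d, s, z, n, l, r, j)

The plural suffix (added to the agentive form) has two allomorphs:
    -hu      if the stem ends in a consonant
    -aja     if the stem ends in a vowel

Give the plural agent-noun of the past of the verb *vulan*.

*vulan*: final consonant = /n/, a nasal → -ez → *vulanez*.
The past-tense form *vulanez* — final consonant /z/ (coronal) → -gi → *vulanezgi*.
The agentive form *vulanezgi* — final sound /i/ (a vowel) → -aja → *vulanezgiaja*.

vulanezgiaja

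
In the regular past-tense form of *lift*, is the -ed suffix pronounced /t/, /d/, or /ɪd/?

The stem *lift* ends in /t/ or /d/.
The -ed suffix is realized as /ɪd/ after /t, d/; as /t/ after other voiceless consonants; and as /d/ after other voiced sounds.
So -ed on *lift* is pronounced /ɪd/.

/ɪd/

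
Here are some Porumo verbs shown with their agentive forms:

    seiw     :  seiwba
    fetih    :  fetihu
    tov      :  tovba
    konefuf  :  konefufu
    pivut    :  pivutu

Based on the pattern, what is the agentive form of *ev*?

evba

The alternation tracks the final consonant of the stem — -u when the stem ends in a voiceless consonant (*fetih*, *konefuf*, *pivut*); -ba when the stem ends in a voiced consonant (*seiw*, *tov*).
*ev* — final consonant /v/ (voiced) → -ba → *evba*.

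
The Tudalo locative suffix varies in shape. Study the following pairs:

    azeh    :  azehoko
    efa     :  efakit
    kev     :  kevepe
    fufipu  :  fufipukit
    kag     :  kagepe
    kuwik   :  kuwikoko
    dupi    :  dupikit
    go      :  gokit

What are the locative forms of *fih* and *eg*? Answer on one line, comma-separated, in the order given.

fihoko, egepe

The pattern is voicing of the final sound: -oko when the stem ends in a voiceless consonant (*azeh*, *kuwik*); -epe when the stem ends in a voiced consonant (*kev*, *kag*); -kit when the stem ends in a vowel (*efa*, *fufipu*, *dupi*, *go*).
Since the final sound of *fih* is /h/ (a voiceless consonant), it takes -oko, giving *fihoko*.
*eg*: final sound = /g/, a voiced consonant → -epe → *egepe*.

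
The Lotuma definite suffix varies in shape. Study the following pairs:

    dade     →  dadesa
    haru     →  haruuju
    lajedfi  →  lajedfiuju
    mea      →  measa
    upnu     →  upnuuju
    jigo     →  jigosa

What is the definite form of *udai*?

udaiuju

Looking at the last vowel of each stem: -uju when the last vowel of the stem is a high vowel (*haru*, *lajedfi*, *upnu*); -sa when the last vowel of the stem is a non-high vowel (*dade*, *mea*, *jigo*).
Since the last vowel of *udai* is /i/ (a high vowel), it takes -uju, giving *udaiuju*.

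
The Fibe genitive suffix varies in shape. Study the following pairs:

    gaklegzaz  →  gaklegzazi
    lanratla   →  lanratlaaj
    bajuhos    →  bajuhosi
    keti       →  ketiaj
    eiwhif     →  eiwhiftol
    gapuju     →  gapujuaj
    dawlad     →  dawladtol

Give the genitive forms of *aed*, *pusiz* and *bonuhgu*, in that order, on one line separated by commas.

The suffix is conditioned by the final sound: -i when the stem ends in a sibilant (*gaklegzaz*, *bajuhos*); -tol when the stem ends in a non-sibilant consonant (*eiwhif*, *dawlad*); -aj when the stem ends in a vowel (*lanratla*, *keti*, *gapuju*).
The final sound of *aed* is /d/, which is a non-sibilant consonant, so the suffix is -tol, giving *aedtol*.
*pusiz* — final sound /z/ (a sibilant) → -i → *pusizi*.
The final sound of *bonuhgu* is /u/, which is a vowel, so the suffix is -aj, giving *bonuhguaj*.

aedtol, pusizi, bonuhguaj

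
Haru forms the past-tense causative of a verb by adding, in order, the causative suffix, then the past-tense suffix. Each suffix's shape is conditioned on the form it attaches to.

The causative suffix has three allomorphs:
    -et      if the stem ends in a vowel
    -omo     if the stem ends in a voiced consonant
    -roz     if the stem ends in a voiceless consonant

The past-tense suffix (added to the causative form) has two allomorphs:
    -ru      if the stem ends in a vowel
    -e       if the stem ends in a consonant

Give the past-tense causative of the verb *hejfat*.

hejfatroze

The final sound of *hejfat* is /t/, which is a voiceless consonant, so the causative suffix is -roz, giving *hejfatroz*.
The causative form *hejfatroz* — final sound /z/ (a consonant) → -e → *hejfatroze*.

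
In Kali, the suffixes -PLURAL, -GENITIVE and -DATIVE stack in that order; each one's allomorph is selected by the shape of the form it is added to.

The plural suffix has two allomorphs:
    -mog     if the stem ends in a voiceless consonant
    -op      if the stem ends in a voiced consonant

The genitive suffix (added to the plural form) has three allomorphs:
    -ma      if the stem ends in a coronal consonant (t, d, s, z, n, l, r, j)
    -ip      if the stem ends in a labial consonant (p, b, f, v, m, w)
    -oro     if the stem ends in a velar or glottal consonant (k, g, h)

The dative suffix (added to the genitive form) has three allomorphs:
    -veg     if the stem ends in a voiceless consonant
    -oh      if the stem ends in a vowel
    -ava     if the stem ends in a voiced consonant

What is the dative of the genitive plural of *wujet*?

wujetmogorooh

*wujet* — final consonant /t/ (voiceless) → -mog → *wujetmog*.
The plural form *wujetmog*: final consonant = /g/, velar/glottal → -oro → *wujetmogoro*.
Since the final sound of the genitive form *wujetmogoro* is /o/ (a vowel), it takes -oh, giving *wujetmogorooh*.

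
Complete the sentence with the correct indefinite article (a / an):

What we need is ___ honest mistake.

The indefinite article is chosen by the initial *sound* of the following word, not its spelling.
*honest* begins with the sound /ɒ/ (silent h) — a vowel sound.
So the article is *an*: What we need is an honest mistake.

an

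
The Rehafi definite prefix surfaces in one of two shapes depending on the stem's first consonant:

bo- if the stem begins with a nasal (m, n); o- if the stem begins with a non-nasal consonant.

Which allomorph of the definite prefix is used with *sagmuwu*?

*sagmuwu* — first consonant /s/ (non-nasal) → o-.

o-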